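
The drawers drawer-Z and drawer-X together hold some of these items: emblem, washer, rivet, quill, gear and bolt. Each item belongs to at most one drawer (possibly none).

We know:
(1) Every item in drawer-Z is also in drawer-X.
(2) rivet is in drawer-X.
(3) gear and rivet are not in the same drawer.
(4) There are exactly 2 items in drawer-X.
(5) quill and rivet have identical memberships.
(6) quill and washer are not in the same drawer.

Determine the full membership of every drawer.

From (2): rivet ∈ drawer-X.
(3): gear ∉ drawer-X.
(5): quill matches rivet: quill ∉ drawer-Z.
(5): quill matches rivet: quill ∈ drawer-X.
(6): washer ∉ drawer-X.
(1) contrapositive: washer ∉ drawer-Z.
(1) contrapositive: gear ∉ drawer-Z.
(4): drawer-X already has 2, so the rest are out.
(1) contrapositive: emblem ∉ drawer-Z.
(1) contrapositive: bolt ∉ drawer-Z.

drawer-Z = {}; drawer-X = {quill, rivet}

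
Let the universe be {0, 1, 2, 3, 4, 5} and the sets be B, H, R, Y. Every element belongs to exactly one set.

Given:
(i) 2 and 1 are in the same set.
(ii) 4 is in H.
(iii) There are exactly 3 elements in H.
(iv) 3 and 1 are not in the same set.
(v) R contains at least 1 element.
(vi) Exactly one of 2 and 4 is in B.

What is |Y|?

0

From (ii): 4 ∈ H.
(vi) (exactly one): 2 ∈ B.
(i): 1 matches 2: 1 ∈ B.
(iv): 3 ∉ B.
Suppose 0 ∈ B: no assignment then satisfies all the clues, so 0 ∉ B.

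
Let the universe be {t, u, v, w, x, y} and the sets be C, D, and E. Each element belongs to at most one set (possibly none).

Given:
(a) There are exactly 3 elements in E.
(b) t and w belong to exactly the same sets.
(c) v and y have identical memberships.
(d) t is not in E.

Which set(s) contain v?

v: E

From (d): t ∉ E.
(b): w matches t: w ∉ E.
Suppose v ∈ C: no assignment then satisfies all the clues, so v ∉ C.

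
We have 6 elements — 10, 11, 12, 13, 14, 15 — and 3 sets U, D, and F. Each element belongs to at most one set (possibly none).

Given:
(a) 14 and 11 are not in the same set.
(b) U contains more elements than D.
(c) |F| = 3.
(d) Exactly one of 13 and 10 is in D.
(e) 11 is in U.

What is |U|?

From (e): 11 ∈ U.
(a): 14 ∉ U.
Suppose 12 ∈ D: no assignment then satisfies all the clues, so 12 ∉ D.

2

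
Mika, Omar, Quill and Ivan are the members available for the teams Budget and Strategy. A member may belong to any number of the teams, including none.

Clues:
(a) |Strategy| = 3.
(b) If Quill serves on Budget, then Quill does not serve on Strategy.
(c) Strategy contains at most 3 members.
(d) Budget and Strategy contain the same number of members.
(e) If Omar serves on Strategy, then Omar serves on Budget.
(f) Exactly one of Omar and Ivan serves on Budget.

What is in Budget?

Budget = {Mika, Omar, Quill}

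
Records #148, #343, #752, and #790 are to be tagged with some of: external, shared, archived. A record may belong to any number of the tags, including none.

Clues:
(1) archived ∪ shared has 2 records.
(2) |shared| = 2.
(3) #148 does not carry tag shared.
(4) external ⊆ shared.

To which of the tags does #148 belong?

#148: none

From (3): #148 ∉ shared.
(4) contrapositive: #148 ∉ external.
Suppose #148 ∈ archived: no assignment then satisfies all the clues, so #148 ∉ archived.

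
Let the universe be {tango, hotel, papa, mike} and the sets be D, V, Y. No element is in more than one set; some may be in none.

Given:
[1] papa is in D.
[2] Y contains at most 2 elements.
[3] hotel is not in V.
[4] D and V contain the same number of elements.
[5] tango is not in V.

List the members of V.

V = {mike}

From (1): papa ∈ D.
From (3): hotel ∉ V.
From (5): tango ∉ V.
Suppose mike ∉ V: no assignment then satisfies all the clues, so mike ∈ V.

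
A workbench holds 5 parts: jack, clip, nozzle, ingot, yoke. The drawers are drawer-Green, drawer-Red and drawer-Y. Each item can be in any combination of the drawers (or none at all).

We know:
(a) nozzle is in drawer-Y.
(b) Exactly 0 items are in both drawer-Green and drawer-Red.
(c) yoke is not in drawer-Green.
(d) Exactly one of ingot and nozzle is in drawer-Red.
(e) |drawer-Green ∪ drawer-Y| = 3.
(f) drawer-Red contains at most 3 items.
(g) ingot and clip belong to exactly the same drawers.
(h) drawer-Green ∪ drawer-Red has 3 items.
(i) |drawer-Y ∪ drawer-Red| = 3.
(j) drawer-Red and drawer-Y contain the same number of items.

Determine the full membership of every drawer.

drawer-Green = {}; drawer-Red = {jack, nozzle, yoke}; drawer-Y = {jack, nozzle, yoke}

From (a): nozzle ∈ drawer-Y.
From (c): yoke ∉ drawer-Green.
Suppose jack ∈ drawer-Green: no assignment then satisfies all the clues, so jack ∉ drawer-Green.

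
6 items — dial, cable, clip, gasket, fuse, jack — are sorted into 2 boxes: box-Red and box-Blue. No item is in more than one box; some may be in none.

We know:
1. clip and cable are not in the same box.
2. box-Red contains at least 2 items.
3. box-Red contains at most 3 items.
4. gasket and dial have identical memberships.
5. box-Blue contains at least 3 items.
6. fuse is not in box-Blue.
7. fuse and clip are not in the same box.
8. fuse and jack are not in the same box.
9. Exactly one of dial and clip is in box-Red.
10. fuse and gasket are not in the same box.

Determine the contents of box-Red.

box-Red = {clip, jack}

From (6): fuse ∉ box-Blue.
Suppose dial ∈ box-Red: no assignment then satisfies all the clues, so dial ∉ box-Red.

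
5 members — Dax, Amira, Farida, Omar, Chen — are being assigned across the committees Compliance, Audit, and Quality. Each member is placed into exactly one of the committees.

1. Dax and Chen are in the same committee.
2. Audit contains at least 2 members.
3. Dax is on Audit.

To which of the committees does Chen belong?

Chen: Audit

From (3): Dax ∈ Audit.
(1): Chen matches Dax: Chen ∉ Compliance.
(1): Chen matches Dax: Chen ∈ Audit.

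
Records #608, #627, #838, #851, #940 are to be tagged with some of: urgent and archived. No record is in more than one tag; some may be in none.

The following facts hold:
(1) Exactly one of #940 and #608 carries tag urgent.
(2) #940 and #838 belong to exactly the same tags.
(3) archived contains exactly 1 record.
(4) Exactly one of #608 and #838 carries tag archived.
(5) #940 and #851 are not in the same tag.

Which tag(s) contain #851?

#851: none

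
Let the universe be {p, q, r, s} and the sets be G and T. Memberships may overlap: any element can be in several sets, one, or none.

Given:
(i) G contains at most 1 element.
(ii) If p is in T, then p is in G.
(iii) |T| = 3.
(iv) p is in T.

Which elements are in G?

From (iv): p ∈ T.
(ii): p ∈ G.
(i): G already has 1, so the rest are out.

G = {p}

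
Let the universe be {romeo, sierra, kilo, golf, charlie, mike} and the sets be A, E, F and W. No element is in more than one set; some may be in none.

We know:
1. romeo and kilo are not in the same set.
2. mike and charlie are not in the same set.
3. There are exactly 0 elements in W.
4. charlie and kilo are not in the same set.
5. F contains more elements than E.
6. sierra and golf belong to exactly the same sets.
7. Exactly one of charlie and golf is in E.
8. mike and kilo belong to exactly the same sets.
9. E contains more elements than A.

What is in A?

A = {}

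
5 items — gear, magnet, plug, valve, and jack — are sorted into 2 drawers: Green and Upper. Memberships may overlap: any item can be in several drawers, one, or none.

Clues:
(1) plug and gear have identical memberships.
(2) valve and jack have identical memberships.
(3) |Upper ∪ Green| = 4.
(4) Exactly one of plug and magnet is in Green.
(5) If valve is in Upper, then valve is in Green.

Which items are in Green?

Green = {gear, jack, plug, valve}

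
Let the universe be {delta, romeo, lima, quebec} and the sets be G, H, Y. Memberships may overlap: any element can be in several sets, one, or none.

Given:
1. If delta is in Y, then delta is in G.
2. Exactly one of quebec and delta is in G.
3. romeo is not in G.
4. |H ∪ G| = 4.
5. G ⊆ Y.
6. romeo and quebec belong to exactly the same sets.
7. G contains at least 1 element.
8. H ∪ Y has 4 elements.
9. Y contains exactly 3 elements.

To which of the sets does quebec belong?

quebec: H, Y

From (3): romeo ∉ G.
(6): quebec matches romeo: quebec ∉ G.
(2) (exactly one): delta ∈ G.
(5) with delta ∈ G: delta ∈ Y.
Suppose quebec ∉ H: no assignment then satisfies all the clues, so quebec ∈ H.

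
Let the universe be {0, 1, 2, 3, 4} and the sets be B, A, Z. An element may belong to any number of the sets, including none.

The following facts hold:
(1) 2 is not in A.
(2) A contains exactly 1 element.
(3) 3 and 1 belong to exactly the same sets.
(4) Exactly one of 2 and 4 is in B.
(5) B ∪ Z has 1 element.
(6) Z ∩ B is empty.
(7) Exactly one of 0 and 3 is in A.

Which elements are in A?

A = {0}

From (1): 2 ∉ A.
Suppose 0 ∉ A: no assignment then satisfies all the clues, so 0 ∈ A.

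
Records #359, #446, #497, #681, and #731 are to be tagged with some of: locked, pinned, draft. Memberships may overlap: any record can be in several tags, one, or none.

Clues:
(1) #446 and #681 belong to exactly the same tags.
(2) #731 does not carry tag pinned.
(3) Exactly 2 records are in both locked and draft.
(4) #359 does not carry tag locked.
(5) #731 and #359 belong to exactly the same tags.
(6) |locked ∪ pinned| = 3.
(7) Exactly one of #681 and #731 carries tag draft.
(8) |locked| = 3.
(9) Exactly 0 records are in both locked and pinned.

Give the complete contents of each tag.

locked = {#446, #497, #681}; pinned = {}; draft = {#446, #681}

From (2): #731 ∉ pinned.
From (4): #359 ∉ locked.
(5): #731 matches #359: #731 ∉ locked.
(5): #359 matches #731: #359 ∉ pinned.
(8): only 3 candidates remain for locked, so all are in.
Suppose #359 ∈ draft: no assignment then satisfies all the clues, so #359 ∉ draft.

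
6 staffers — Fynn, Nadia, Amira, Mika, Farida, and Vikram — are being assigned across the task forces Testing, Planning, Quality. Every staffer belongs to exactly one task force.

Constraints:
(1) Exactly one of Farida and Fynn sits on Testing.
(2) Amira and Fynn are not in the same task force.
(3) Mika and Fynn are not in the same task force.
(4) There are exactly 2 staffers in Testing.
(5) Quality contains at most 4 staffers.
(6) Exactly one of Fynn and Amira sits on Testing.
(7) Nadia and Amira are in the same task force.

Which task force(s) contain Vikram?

Vikram: Testing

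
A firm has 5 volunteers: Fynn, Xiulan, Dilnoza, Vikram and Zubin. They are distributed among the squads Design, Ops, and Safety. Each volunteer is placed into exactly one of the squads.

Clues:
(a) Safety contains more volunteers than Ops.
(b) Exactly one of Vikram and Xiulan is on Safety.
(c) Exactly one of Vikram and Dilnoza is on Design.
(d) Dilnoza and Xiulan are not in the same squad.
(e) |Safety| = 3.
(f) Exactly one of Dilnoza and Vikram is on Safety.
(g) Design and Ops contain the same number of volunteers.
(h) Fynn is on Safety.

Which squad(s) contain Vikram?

Vikram: Safety

From (h): Fynn ∈ Safety.
Suppose Vikram ∈ Design: no assignment then satisfies all the clues, so Vikram ∉ Design.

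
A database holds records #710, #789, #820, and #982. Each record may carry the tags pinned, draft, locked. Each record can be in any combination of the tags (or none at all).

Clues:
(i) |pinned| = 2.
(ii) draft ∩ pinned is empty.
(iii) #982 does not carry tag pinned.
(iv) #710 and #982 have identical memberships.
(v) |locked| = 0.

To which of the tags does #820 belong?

#820: pinned

From (iii): #982 ∉ pinned.
(iv): #710 matches #982: #710 ∉ pinned.
(v): locked already has 0, so the rest are out.
(i): only 2 candidates remain for pinned, so all are in.
(ii) (disjoint): #789 ∉ draft.
(ii) (disjoint): #820 ∉ draft.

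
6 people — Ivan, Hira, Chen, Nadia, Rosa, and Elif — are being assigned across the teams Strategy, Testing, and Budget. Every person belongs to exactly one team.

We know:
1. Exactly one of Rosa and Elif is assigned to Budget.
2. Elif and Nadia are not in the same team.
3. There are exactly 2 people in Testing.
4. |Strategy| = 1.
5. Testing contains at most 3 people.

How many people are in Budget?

3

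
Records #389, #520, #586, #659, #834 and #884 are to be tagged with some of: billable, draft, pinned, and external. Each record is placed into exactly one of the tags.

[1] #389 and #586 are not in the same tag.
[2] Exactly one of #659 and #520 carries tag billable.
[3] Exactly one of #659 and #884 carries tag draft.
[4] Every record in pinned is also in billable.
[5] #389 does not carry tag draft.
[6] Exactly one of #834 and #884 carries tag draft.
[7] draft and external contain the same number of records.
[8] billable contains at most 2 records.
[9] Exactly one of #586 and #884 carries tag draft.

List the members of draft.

draft = {#520, #884}

From (5): #389 ∉ draft.
Suppose #520 ∉ draft: no assignment then satisfies all the clues, so #520 ∈ draft.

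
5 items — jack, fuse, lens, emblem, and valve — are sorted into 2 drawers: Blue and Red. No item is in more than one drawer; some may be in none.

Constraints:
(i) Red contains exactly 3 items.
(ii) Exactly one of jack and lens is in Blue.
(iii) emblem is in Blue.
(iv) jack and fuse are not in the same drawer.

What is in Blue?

Blue = {emblem, jack}

From (iii): emblem ∈ Blue.
Suppose jack ∉ Blue: no assignment then satisfies all the clues, so jack ∈ Blue.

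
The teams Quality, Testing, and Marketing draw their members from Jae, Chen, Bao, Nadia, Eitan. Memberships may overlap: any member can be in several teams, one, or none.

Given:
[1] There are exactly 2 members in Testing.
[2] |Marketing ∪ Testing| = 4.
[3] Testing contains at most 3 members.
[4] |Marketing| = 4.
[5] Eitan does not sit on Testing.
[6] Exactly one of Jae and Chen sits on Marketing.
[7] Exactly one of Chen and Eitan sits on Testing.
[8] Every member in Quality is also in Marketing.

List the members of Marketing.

Marketing = {Bao, Chen, Eitan, Nadia}

From (5): Eitan ∉ Testing.
(7) (exactly one): Chen ∈ Testing.
Suppose Jae ∈ Marketing: no assignment then satisfies all the clues, so Jae ∉ Marketing.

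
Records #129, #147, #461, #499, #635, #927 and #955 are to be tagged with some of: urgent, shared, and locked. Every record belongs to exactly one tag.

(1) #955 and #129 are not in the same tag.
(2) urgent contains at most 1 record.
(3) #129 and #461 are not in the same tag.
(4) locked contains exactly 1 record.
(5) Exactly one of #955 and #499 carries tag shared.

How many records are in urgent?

1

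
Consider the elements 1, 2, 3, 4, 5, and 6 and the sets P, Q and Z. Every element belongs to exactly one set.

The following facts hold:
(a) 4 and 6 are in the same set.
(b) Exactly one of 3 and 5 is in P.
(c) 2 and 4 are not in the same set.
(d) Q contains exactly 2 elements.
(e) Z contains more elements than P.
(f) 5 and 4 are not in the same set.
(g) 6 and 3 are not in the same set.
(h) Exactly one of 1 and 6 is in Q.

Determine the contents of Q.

Q = {4, 6}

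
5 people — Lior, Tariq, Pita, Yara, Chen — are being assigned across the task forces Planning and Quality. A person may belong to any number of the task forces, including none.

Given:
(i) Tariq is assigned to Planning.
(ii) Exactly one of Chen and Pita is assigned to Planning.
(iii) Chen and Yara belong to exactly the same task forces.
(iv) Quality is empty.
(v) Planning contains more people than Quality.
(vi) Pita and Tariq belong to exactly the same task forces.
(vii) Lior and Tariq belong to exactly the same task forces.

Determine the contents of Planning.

Planning = {Lior, Pita, Tariq}

From (i): Tariq ∈ Planning.
(iv): Quality already has 0, so the rest are out.
(vi): Pita matches Tariq: Pita ∈ Planning.
(vii): Lior matches Tariq: Lior ∈ Planning.
(ii) (exactly one): Chen ∉ Planning.
(iii): Yara matches Chen: Yara ∉ Planning.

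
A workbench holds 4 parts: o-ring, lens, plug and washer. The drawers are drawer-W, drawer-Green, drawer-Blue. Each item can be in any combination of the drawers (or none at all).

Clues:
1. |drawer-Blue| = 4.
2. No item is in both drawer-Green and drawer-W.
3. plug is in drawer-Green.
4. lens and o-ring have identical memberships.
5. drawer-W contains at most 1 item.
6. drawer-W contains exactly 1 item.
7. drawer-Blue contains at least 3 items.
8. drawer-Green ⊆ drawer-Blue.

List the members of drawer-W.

From (3): plug ∈ drawer-Green.
(1): only 4 candidates remain for drawer-Blue, so all are in.
(2) (disjoint): plug ∉ drawer-W.
Suppose o-ring ∈ drawer-W: no assignment then satisfies all the clues, so o-ring ∉ drawer-W.

drawer-W = {washer}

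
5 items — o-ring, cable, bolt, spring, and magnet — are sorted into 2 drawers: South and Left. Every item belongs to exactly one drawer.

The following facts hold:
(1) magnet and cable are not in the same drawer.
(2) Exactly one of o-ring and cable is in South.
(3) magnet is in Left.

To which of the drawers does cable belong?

cable: South

From (3): magnet ∈ Left.
(1): cable ∉ Left.
Only one drawer left: cable ∈ South.
(2) (exactly one): o-ring ∉ South.
Only one drawer left: o-ring ∈ Left.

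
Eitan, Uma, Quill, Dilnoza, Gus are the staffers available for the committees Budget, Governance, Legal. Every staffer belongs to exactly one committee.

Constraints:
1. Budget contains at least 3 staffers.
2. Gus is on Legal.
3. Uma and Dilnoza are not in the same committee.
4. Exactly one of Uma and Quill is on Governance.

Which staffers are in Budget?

From (2): Gus ∈ Legal.
Suppose Eitan ∉ Budget: no assignment then satisfies all the clues, so Eitan ∈ Budget.

Budget = {Dilnoza, Eitan, Quill}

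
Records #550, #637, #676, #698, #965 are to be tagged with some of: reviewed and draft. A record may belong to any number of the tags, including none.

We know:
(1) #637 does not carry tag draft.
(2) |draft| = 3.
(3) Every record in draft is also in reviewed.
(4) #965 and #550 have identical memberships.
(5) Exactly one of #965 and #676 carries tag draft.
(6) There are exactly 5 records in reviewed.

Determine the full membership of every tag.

From (1): #637 ∉ draft.
(6): only 5 candidates remain for reviewed, so all are in.
Suppose #550 ∉ draft: no assignment then satisfies all the clues, so #550 ∈ draft.

reviewed = {#550, #637, #676, #698, #965}; draft = {#550, #698, #965}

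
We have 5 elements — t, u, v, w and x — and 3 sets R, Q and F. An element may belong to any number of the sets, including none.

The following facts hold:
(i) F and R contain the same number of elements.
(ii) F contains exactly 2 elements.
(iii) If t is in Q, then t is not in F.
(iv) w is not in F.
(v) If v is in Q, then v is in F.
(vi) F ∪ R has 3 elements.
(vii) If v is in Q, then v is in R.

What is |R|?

2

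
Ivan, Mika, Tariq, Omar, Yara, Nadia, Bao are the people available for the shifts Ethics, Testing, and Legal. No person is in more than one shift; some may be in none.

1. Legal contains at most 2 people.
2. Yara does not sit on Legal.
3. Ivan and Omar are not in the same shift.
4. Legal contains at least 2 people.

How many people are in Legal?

2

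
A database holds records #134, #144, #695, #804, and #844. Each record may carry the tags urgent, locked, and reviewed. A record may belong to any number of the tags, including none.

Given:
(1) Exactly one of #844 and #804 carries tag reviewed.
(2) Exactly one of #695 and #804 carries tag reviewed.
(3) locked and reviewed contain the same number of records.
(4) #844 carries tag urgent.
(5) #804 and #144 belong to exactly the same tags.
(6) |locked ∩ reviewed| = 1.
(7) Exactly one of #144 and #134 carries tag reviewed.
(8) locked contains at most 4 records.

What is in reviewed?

From (4): #844 ∈ urgent.
Suppose #134 ∉ reviewed: no assignment then satisfies all the clues, so #134 ∈ reviewed.

reviewed = {#134, #695, #844}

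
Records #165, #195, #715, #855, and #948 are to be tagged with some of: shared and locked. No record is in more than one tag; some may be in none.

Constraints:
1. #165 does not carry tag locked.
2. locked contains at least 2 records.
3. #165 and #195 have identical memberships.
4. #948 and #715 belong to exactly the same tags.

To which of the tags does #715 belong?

#715: locked

From (1): #165 ∉ locked.
(3): #195 matches #165: #195 ∉ locked.
Suppose #715 ∈ shared: no assignment then satisfies all the clues, so #715 ∉ shared.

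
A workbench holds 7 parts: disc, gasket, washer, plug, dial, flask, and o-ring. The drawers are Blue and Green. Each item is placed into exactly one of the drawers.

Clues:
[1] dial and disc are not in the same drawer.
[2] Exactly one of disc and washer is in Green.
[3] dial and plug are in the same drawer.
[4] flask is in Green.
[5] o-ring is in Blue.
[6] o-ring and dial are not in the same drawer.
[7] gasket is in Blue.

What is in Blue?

From (4): flask ∈ Green.
From (5): o-ring ∈ Blue.
From (7): gasket ∈ Blue.
(6): dial ∉ Blue.
Only one drawer left: dial ∈ Green.
(1): disc ∉ Green.
(2) (exactly one): washer ∈ Green.
(3): plug matches dial: plug ∉ Blue.
(3): plug matches dial: plug ∈ Green.
Only one drawer left: disc ∈ Blue.

Blue = {disc, gasket, o-ring}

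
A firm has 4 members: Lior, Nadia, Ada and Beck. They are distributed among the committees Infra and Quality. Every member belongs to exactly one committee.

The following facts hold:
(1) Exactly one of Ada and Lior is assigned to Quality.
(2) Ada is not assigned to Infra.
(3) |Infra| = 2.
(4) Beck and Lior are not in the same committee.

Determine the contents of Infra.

From (2): Ada ∉ Infra.
Only one committee left: Ada ∈ Quality.
(1) (exactly one): Lior ∉ Quality.
Only one committee left: Lior ∈ Infra.
(4): Beck ∉ Infra.
Only one committee left: Beck ∈ Quality.
(3): only 2 candidates remain for Infra, so all are in.

Infra = {Lior, Nadia}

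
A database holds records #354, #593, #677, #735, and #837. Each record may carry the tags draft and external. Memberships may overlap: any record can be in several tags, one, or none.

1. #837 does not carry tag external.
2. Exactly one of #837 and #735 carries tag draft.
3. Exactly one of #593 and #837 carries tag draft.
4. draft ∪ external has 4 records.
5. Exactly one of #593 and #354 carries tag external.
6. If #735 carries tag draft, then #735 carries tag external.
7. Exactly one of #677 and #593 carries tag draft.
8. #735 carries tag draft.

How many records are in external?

3

From (1): #837 ∉ external.
From (8): #735 ∈ draft.
(2) (exactly one): #837 ∉ draft.
(3) (exactly one): #593 ∈ draft.
(6): #735 ∈ external.
(7) (exactly one): #677 ∉ draft.
Suppose #677 ∉ external: no assignment then satisfies all the clues, so #677 ∈ external.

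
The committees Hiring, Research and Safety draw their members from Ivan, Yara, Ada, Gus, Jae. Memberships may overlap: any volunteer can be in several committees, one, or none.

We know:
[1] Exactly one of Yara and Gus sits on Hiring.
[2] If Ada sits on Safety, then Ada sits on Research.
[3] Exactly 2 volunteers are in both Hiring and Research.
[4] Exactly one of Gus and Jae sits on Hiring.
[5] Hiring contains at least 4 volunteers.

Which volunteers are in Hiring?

Hiring = {Ada, Ivan, Jae, Yara}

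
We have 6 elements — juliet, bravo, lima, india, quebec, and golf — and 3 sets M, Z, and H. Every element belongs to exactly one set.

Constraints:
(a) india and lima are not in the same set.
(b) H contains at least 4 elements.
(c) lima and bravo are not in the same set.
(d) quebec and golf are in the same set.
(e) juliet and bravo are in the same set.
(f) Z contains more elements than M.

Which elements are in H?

H = {bravo, golf, india, juliet, quebec}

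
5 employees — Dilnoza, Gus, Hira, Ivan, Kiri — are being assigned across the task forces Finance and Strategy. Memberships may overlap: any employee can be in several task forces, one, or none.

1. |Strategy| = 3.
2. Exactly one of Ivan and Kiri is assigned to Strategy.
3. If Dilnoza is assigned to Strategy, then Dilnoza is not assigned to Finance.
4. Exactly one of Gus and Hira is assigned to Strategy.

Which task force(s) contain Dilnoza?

Dilnoza: Strategy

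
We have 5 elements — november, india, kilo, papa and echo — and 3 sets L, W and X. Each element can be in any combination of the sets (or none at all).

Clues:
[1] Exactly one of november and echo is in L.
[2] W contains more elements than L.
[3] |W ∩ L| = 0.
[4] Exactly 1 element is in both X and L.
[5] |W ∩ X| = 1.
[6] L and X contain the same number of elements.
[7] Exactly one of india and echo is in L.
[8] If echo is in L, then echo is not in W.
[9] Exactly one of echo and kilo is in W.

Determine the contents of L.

L = {echo, papa}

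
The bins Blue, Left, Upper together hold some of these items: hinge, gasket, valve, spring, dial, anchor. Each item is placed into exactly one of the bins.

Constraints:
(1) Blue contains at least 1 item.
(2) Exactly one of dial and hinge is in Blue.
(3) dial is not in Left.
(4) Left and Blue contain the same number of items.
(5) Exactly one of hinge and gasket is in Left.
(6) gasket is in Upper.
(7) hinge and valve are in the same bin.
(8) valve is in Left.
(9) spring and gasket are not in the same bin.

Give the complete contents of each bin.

Blue = {dial, spring}; Left = {hinge, valve}; Upper = {anchor, gasket}

From (3): dial ∉ Left.
From (6): gasket ∈ Upper.
From (8): valve ∈ Left.
(5) (exactly one): hinge ∈ Left.
(9): spring ∉ Upper.
(2) (exactly one): dial ∈ Blue.
Suppose spring ∉ Blue: no assignment then satisfies all the clues, so spring ∈ Blue.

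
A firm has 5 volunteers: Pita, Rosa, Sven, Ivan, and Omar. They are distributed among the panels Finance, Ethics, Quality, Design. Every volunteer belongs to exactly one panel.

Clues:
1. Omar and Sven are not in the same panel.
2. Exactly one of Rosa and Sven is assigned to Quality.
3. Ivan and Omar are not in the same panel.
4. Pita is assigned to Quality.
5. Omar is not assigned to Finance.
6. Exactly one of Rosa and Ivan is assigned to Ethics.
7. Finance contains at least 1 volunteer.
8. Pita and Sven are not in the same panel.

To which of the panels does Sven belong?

From (4): Pita ∈ Quality.
From (5): Omar ∉ Finance.
(8): Sven ∉ Quality.
(2) (exactly one): Rosa ∈ Quality.
(6) (exactly one): Ivan ∈ Ethics.
(7): only 1 candidates remain for Finance, so all are in.
(3): Omar ∉ Ethics.

Sven: Finance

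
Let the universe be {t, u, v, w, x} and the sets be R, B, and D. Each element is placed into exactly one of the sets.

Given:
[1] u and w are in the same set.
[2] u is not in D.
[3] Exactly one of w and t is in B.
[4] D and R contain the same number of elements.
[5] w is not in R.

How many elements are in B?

3

From (2): u ∉ D.
From (5): w ∉ R.
(1): u matches w: u ∉ R.
(1): w matches u: w ∉ D.
Only one set left: u ∈ B.
Only one set left: w ∈ B.
(3) (exactly one): t ∉ B.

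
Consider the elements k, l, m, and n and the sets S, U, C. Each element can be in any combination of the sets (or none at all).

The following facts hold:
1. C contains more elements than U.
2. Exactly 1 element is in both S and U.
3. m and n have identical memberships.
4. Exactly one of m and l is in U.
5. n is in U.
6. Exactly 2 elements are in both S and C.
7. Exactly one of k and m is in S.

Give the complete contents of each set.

S = {k, l}; U = {k, m, n}; C = {k, l, m, n}

From (5): n ∈ U.
(3): m matches n: m ∈ U.
(4) (exactly one): l ∉ U.
Suppose k ∉ S: no assignment then satisfies all the clues, so k ∈ S.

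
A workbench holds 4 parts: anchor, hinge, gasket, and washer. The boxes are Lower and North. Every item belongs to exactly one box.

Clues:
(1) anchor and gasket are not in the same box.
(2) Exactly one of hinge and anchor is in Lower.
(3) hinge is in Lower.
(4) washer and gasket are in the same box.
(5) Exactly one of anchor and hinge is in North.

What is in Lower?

Lower = {gasket, hinge, washer}

From (3): hinge ∈ Lower.
(2) (exactly one): anchor ∉ Lower.
(5) (exactly one): anchor ∈ North.
(1): gasket ∉ North.
(4): washer matches gasket: washer ∉ North.
Only one box left: gasket ∈ Lower.
Only one box left: washer ∈ Lower.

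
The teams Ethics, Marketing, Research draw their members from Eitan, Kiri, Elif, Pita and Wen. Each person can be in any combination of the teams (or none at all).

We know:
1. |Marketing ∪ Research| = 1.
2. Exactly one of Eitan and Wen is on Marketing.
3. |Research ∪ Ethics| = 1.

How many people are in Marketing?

1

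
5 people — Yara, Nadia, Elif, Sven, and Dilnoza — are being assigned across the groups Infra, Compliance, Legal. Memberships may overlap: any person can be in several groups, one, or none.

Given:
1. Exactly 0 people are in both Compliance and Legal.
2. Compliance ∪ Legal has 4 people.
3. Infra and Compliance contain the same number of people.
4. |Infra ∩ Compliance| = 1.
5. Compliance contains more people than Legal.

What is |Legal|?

1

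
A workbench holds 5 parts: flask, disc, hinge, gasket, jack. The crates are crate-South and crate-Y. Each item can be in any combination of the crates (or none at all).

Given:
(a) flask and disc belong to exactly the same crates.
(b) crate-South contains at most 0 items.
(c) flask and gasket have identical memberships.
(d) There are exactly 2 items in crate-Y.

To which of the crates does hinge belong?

hinge: crate-Y

(b): crate-South already has 0, so the rest are out.
Suppose hinge ∉ crate-Y: no assignment then satisfies all the clues, so hinge ∈ crate-Y.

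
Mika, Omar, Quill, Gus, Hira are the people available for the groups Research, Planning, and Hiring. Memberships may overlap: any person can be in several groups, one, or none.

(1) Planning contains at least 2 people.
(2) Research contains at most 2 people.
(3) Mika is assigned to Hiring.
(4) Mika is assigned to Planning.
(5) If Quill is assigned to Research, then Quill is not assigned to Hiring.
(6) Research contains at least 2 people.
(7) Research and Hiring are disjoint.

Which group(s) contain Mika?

Mika: Hiring, Planning

From (3): Mika ∈ Hiring.
From (4): Mika ∈ Planning.
(7) (disjoint): Mika ∉ Research.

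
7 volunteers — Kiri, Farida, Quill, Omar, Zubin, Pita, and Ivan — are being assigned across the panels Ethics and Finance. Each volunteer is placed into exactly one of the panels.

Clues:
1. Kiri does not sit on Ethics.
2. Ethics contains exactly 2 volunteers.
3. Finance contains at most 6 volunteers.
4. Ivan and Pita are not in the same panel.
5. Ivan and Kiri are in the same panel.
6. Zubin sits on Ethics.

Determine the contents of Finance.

Finance = {Farida, Ivan, Kiri, Omar, Quill}

From (1): Kiri ∉ Ethics.
From (6): Zubin ∈ Ethics.
(5): Ivan matches Kiri: Ivan ∉ Ethics.
Only one panel left: Kiri ∈ Finance.
Only one panel left: Ivan ∈ Finance.
(4): Pita ∉ Finance.
Only one panel left: Pita ∈ Ethics.
(2): Ethics already has 2, so the rest are out.
Only one panel left: Farida ∈ Finance.
Only one panel left: Quill ∈ Finance.
Only one panel left: Omar ∈ Finance.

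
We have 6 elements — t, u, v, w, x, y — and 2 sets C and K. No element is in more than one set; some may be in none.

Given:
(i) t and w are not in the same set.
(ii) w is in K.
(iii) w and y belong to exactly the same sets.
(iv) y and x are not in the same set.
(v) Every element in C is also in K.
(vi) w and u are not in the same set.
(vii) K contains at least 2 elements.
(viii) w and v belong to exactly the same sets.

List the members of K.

From (ii): w ∈ K.
(i): t ∉ K.
(iii): y matches w: y ∉ C.
(iii): y matches w: y ∈ K.
(iv): x ∉ K.
(v) contrapositive: t ∉ C.
(v) contrapositive: x ∉ C.
(vi): u ∉ K.
(viii): v matches w: v ∉ C.
(viii): v matches w: v ∈ K.
(v) contrapositive: u ∉ C.

K = {v, w, y}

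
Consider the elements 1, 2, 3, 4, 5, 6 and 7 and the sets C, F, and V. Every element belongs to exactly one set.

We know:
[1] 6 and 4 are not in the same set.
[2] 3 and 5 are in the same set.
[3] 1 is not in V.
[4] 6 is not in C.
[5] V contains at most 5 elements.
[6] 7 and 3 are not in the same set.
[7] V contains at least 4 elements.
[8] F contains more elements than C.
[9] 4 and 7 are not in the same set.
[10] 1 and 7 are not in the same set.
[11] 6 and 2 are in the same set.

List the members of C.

C = {7}

From (3): 1 ∉ V.
From (4): 6 ∉ C.
(11): 2 matches 6: 2 ∉ C.
Suppose 1 ∈ C: no assignment then satisfies all the clues, so 1 ∉ C.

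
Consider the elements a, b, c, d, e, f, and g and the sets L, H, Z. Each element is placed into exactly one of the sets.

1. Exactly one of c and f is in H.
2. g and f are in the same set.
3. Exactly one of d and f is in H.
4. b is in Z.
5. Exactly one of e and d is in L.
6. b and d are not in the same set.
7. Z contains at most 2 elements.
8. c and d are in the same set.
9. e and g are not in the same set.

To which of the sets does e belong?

e: Z

From (4): b ∈ Z.
(6): d ∉ Z.
(8): c matches d: c ∉ Z.
Suppose e ∈ L: no assignment then satisfies all the clues, so e ∉ L.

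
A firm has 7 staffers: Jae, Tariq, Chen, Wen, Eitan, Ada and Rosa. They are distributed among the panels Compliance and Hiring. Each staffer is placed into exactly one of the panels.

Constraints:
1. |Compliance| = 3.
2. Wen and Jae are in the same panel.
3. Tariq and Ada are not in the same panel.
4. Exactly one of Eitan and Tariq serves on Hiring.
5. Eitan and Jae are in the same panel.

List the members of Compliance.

Compliance = {Chen, Rosa, Tariq}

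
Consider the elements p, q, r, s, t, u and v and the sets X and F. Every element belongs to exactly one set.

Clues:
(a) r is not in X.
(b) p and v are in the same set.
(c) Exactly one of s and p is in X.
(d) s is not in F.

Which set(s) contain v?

From (a): r ∉ X.
From (d): s ∉ F.
Only one set left: r ∈ F.
Only one set left: s ∈ X.
(c) (exactly one): p ∉ X.
Only one set left: p ∈ F.
(b): v matches p: v ∉ X.
(b): v matches p: v ∈ F.

v: F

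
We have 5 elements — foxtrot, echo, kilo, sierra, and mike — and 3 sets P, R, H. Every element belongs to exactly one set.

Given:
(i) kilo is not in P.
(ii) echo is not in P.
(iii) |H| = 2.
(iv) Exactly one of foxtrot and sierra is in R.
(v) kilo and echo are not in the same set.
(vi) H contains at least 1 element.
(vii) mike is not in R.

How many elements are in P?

1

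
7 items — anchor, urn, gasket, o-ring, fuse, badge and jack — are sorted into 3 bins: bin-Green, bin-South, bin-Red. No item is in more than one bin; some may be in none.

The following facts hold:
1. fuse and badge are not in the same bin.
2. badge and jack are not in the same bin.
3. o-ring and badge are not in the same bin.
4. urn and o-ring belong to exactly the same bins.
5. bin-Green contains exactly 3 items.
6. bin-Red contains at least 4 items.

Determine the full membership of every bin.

bin-Green = {anchor, badge, gasket}; bin-South = {}; bin-Red = {fuse, jack, o-ring, urn}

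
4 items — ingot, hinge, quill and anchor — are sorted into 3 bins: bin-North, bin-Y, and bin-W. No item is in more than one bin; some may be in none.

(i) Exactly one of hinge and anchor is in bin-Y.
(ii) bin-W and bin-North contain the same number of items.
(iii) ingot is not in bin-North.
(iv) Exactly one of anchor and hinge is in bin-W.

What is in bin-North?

bin-North = {quill}

From (iii): ingot ∉ bin-North.
Suppose hinge ∈ bin-North: no assignment then satisfies all the clues, so hinge ∉ bin-North.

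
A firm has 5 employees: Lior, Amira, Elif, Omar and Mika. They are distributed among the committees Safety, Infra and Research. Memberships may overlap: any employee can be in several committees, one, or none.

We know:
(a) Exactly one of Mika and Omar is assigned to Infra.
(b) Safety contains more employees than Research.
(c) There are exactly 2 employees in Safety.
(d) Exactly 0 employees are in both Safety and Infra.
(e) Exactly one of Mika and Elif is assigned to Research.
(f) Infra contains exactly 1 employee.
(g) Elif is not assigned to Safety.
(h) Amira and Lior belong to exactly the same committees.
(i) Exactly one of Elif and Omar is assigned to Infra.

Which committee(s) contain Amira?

From (g): Elif ∉ Safety.
Suppose Amira ∉ Safety: no assignment then satisfies all the clues, so Amira ∈ Safety.

Amira: Safety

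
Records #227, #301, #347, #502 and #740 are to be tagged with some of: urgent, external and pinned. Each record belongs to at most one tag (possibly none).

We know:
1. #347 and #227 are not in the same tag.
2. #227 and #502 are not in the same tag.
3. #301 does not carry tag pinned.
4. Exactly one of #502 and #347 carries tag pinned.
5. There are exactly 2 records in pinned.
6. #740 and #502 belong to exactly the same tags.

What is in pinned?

pinned = {#502, #740}

From (3): #301 ∉ pinned.
Suppose #227 ∈ pinned: no assignment then satisfies all the clues, so #227 ∉ pinned.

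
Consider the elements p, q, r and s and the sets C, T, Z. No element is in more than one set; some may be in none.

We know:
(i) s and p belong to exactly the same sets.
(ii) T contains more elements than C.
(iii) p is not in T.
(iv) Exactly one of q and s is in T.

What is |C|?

0

From (iii): p ∉ T.
(i): s matches p: s ∉ T.
(iv) (exactly one): q ∈ T.
Suppose p ∈ C: no assignment then satisfies all the clues, so p ∉ C.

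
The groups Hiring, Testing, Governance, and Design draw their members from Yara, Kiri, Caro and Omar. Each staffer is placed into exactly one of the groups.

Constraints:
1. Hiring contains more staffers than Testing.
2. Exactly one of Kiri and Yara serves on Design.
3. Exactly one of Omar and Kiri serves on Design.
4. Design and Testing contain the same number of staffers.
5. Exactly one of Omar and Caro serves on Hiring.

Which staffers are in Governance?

Governance = {}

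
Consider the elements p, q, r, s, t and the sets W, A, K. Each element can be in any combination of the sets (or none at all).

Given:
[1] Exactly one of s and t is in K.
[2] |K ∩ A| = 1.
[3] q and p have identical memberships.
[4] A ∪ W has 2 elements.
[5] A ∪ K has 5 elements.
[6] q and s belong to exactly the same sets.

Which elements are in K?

K = {p, q, r, s}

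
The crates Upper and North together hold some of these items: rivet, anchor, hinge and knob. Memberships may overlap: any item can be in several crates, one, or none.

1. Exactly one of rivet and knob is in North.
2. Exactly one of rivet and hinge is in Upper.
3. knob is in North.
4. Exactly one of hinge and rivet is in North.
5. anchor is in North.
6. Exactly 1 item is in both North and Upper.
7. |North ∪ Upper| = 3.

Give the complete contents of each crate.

Upper = {hinge}; North = {anchor, hinge, knob}

From (3): knob ∈ North.
From (5): anchor ∈ North.
(1) (exactly one): rivet ∉ North.
(4) (exactly one): hinge ∈ North.
Suppose rivet ∈ Upper: no assignment then satisfies all the clues, so rivet ∉ Upper.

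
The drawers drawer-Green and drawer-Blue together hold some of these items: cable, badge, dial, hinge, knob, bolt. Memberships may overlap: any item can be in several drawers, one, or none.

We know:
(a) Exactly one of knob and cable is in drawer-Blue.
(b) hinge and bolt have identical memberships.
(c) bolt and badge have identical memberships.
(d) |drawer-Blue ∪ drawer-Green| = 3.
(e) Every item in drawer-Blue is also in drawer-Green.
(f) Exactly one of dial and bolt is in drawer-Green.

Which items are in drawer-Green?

drawer-Green = {cable, dial, knob}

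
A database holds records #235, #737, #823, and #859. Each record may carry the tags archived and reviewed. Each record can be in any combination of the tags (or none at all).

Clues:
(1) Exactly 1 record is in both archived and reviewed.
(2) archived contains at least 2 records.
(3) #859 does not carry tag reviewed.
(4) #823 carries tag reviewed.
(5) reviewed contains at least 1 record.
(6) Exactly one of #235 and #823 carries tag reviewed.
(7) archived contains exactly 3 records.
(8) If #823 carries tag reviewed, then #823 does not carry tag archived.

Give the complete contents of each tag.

archived = {#235, #737, #859}; reviewed = {#737, #823}

From (3): #859 ∉ reviewed.
From (4): #823 ∈ reviewed.
(6) (exactly one): #235 ∉ reviewed.
(8): #823 ∉ archived.
(7): only 3 candidates remain for archived, so all are in.
Suppose #737 ∉ reviewed: no assignment then satisfies all the clues, so #737 ∈ reviewed.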